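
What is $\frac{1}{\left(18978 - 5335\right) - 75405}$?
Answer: $- \frac{1}{61762} \approx -1.6191 \cdot 10^{-5}$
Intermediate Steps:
$\frac{1}{\left(18978 - 5335\right) - 75405} = \frac{1}{13643 - 75405} = \frac{1}{-61762} = - \frac{1}{61762}$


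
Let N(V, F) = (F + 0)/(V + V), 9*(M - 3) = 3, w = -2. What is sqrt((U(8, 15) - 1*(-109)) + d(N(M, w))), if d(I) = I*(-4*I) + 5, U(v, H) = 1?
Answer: sqrt(2866)/5 ≈ 10.707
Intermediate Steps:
M = 10/3 (M = 3 + (1/9)*3 = 3 + 1/3 = 10/3 ≈ 3.3333)
N(V, F) = F/(2*V) (N(V, F) = F/((2*V)) = F*(1/(2*V)) = F/(2*V))
d(I) = 5 - 4*I**2 (d(I) = -4*I**2 + 5 = 5 - 4*I**2)
sqrt((U(8, 15) - 1*(-109)) + d(N(M, w))) = sqrt((1 - 1*(-109)) + (5 - 4*((1/2)*(-2)/(10/3))**2)) = sqrt((1 + 109) + (5 - 4*((1/2)*(-2)*(3/10))**2)) = sqrt(110 + (5 - 4*(-3/10)**2)) = sqrt(110 + (5 - 4*9/100)) = sqrt(110 + (5 - 9/25)) = sqrt(110 + 116/25) = sqrt(2866/25) = sqrt(2866)/5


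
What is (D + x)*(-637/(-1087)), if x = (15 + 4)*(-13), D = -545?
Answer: -504504/1087 ≈ -464.13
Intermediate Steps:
x = -247 (x = 19*(-13) = -247)
(D + x)*(-637/(-1087)) = (-545 - 247)*(-637/(-1087)) = -(-504504)*(-1)/1087 = -792*637/1087 = -504504/1087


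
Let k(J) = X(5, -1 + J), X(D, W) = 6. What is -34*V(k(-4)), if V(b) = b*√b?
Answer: -204*√6 ≈ -499.70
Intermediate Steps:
k(J) = 6
V(b) = b^(3/2)
-34*V(k(-4)) = -204*√6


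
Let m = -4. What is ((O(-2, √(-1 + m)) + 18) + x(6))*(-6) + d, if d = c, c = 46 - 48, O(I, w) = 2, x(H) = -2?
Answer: -110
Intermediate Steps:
c = -2
d = -2
((O(-2, √(-1 + m)) + 18) + x(6))*(-6) + d = ((2 + 18) - 2)*(-6) - 2 = (20 - 2)*(-6) - 2 = 18*(-6) - 2 = -108 - 2 = -110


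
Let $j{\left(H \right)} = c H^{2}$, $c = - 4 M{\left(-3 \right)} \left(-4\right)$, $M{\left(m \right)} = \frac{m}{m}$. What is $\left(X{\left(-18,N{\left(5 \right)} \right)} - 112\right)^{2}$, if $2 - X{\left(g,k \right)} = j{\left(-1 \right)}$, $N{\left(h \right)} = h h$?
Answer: $15876$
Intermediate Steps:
$M{\left(m \right)} = 1$
$c = 16$ ($c = \left(-4\right) 1 \left(-4\right) = \left(-4\right) \left(-4\right) = 16$)
$N{\left(h \right)} = h^{2}$
$j{\left(H \right)} = 16 H^{2}$
$X{\left(g,k \right)} = -14$ ($X{\left(g,k \right)} = 2 - 16 \left(-1\right)^{2} = 2 - 16 \cdot 1 = 2 - 16 = -14$)
$\left(X{\left(-18,N{\left(5 \right)} \right)} - 112\right)^{2} = \left(-14 - 112\right)^{2} = \left(-126\right)^{2} = 15876$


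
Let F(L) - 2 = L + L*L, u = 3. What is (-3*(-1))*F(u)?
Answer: 42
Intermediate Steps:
F(L) = 2 + L + L² (F(L) = 2 + (L + L*L) = 2 + (L + L²) = 2 + L + L²)
(-3*(-1))*F(u) = (-3*(-1))*(2 + 3 + 3²) = 3*(2 + 3 + 9) = 3*14 = 42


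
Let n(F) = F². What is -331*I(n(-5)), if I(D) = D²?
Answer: -206875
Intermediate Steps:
-331*I(n(-5)) = -331*((-5)²)² = -331*25² = -331*625 = -206875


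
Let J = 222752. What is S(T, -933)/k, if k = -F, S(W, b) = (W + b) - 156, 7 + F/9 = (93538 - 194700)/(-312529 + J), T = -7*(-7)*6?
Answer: -23790905/1581831 ≈ -15.040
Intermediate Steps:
T = 294 (T = 49*6 = 294)
F = -4745493/89777 (F = -63 + 9*((93538 - 194700)/(-312529 + 222752)) = -63 + 9*(-101162/(-89777)) = -63 + 9*(-101162*(-1/89777)) = -63 + 9*(101162/89777) = -63 + 910458/89777 = -4745493/89777 ≈ -52.859)
S(W, b) = -156 + W + b
k = 4745493/89777 (k = -1*(-4745493/89777) = 4745493/89777 ≈ 52.859)
S(T, -933)/k = (-156 + 294 - 933)/(4745493/89777) = -795*89777/4745493 = -23790905/1581831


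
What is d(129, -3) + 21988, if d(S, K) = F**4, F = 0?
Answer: 21988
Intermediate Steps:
d(S, K) = 0 (d(S, K) = 0**4 = 0)
d(129, -3) + 21988 = 0 + 21988 = 21988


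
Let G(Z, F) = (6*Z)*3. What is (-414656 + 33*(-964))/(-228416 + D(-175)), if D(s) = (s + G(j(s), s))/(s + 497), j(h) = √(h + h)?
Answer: 503512597555352/257601008658549 + 205375280*I*√14/85867002886183 ≈ 1.9546 + 8.9492e-6*I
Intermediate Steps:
j(h) = √2*√h (j(h) = √(2*h) = √2*√h)
G(Z, F) = 18*Z
D(s) = (s + 18*√2*√s)/(497 + s) (D(s) = (s + 18*(√2*√s))/(s + 497) = (s + 18*√2*√s)/(497 + s))
(-414656 + 33*(-964))/(-228416 + D(-175)) = (-414656 + 33*(-964))/(-228416 + (-175 + 18*√2*√(-175))/(497 - 175)) = (-414656 - 31812)/(-228416 + (-175 + 18*√2*(5*I*√7))/322) = -446468/(-228416 + (-175 + 90*I*√14)/322) = -446468/(-228416 + (-25/46 + 45*I*√14/161)) = -446468/(-10507161/46 + 45*I*√14/161)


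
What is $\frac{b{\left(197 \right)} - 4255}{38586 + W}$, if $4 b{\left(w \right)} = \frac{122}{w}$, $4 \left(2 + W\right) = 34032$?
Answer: $- \frac{1676409}{18554248} \approx -0.090352$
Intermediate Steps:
$W = 8506$ ($W = -2 + \frac{1}{4} \cdot 34032 = -2 + 8508 = 8506$)
$b{\left(w \right)} = \frac{61}{2 w}$ ($b{\left(w \right)} = \frac{122 \frac{1}{w}}{4} = \frac{61}{2 w}$)
$\frac{b{\left(197 \right)} - 4255}{38586 + W} = \frac{\frac{61}{2 \cdot 197} - 4255}{38586 + 8506} = \frac{\frac{61}{2} \cdot \frac{1}{197} - 4255}{47092} = \left(\frac{61}{394} - 4255\right) \frac{1}{47092} = \left(- \frac{1676409}{394}\right) \frac{1}{47092} = - \frac{1676409}{18554248}$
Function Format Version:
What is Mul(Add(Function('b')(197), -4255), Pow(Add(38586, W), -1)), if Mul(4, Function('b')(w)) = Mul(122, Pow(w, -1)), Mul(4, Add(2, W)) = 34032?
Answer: Rational(-1676409, 18554248) ≈ -0.090352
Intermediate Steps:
W = 8506 (W = Add(-2, Mul(Rational(1, 4), 34032)) = Add(-2, 8508) = 8506)
Function('b')(w) = Mul(Rational(61, 2), Pow(w, -1)) (Function('b')(w) = Mul(Rational(1, 4), Mul(122, Pow(w, -1))) = Mul(Rational(61, 2), Pow(w, -1)))
Mul(Add(Function('b')(197), -4255), Pow(Add(38586, W), -1)) = Mul(Add(Mul(Rational(61, 2), Pow(197, -1)), -4255), Pow(Add(38586, 8506), -1)) = Mul(Add(Mul(Rational(61, 2), Rational(1, 197)), -4255), Pow(47092, -1)) = Mul(Add(Rational(61, 394), -4255), Rational(1, 47092)) = Mul(Rational(-1676409, 394), Rational(1, 47092)) = Rational(-1676409, 18554248)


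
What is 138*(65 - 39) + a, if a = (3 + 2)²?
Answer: 3613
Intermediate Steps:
a = 25 (a = 5² = 25)
138*(65 - 39) + a = 138*(65 - 39) + 25 = 138*26 + 25 = 3588 + 25 = 3613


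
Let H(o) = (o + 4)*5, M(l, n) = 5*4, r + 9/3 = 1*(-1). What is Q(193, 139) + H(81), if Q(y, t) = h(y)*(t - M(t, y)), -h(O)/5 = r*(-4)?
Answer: -9095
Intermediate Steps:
r = -4 (r = -3 + 1*(-1) = -3 - 1 = -4)
M(l, n) = 20
h(O) = -80 (h(O) = -(-20)*(-4) = -5*16 = -80)
H(o) = 20 + 5*o (H(o) = (4 + o)*5 = 20 + 5*o)
Q(y, t) = 1600 - 80*t (Q(y, t) = -80*(t - 1*20) = -80*(t - 20) = -80*(-20 + t) = 1600 - 80*t)
Q(193, 139) + H(81) = (1600 - 80*139) + (20 + 5*81) = (1600 - 11120) + (20 + 405) = -9520 + 425 = -9095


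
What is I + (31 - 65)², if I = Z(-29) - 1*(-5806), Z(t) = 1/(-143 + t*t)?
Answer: 4859477/698 ≈ 6962.0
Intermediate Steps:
Z(t) = 1/(-143 + t²)
I = 4052589/698 (I = 1/(-143 + (-29)²) - 1*(-5806) = 1/(-143 + 841) + 5806 = 1/698 + 5806 = 4052589/698 ≈ 5806.0)
I + (31 - 65)² = 4052589/698 + (31 - 65)² = 4052589/698 + (-34)² = 4052589/698 + 1156 = 4859477/698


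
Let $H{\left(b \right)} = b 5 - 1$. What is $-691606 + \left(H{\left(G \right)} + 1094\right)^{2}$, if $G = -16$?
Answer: $334563$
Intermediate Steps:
$H{\left(b \right)} = -1 + 5 b$ ($H{\left(b \right)} = 5 b - 1 = -1 + 5 b$)
$-691606 + \left(H{\left(G \right)} + 1094\right)^{2} = -691606 + \left(\left(-1 + 5 \left(-16\right)\right) + 1094\right)^{2} = -691606 + \left(\left(-1 - 80\right) + 1094\right)^{2} = -691606 + \left(-81 + 1094\right)^{2} = -691606 + 1013^{2} = -691606 + 1026169 = 334563$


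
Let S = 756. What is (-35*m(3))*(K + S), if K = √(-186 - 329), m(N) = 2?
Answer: -52920 - 70*I*√515 ≈ -52920.0 - 1588.6*I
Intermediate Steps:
K = I*√515 (K = √(-515) = I*√515 ≈ 22.694*I)
(-35*m(3))*(K + S) = (-35*2)*(I*√515 + 756) = -70*(756 + I*√515) = -52920 - 70*I*√515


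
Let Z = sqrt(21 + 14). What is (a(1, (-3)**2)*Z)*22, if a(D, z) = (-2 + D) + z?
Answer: 176*sqrt(35) ≈ 1041.2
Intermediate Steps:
a(D, z) = -2 + D + z
Z = sqrt(35) ≈ 5.9161
(a(1, (-3)**2)*Z)*22 = ((-2 + 1 + (-3)**2)*sqrt(35))*22 = ((-2 + 1 + 9)*sqrt(35))*22 = (8*sqrt(35))*22 = 176*sqrt(35)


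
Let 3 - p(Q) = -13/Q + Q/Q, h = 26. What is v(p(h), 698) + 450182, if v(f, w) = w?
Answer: 450880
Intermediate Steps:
p(Q) = 2 + 13/Q (p(Q) = 3 - (-13/Q + Q/Q) = 3 - (-13/Q + 1) = 3 - (1 - 13/Q) = 3 + (-1 + 13/Q) = 2 + 13/Q)
v(p(h), 698) + 450182 = 698 + 450182 = 450880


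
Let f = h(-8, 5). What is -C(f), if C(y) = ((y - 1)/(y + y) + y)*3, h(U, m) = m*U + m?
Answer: 3621/35 ≈ 103.46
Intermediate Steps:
h(U, m) = m + U*m (h(U, m) = U*m + m = m + U*m)
f = -35 (f = 5*(1 - 8) = 5*(-7) = -35)
C(y) = 3*y + 3*(-1 + y)/(2*y) (C(y) = ((-1 + y)/((2*y)) + y)*3 = ((-1 + y)*(1/(2*y)) + y)*3 = ((-1 + y)/(2*y) + y)*3 = (y + (-1 + y)/(2*y))*3 = 3*y + 3*(-1 + y)/(2*y))
-C(f) = -(3/2 + 3*(-35) - 3/2/(-35)) = -(3/2 - 105 - 3/2*(-1/35)) = -(3/2 - 105 + 3/70) = -1*(-3621/35) = 3621/35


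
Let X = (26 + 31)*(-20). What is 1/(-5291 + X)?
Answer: -1/6431 ≈ -0.00015550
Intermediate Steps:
X = -1140 (X = 57*(-20) = -1140)
1/(-5291 + X) = 1/(-5291 - 1140) = 1/(-6431) = -1/6431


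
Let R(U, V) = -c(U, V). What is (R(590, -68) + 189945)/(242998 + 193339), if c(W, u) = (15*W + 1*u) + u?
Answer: 181231/436337 ≈ 0.41535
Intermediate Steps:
c(W, u) = 2*u + 15*W (c(W, u) = (15*W + u) + u = (u + 15*W) + u = 2*u + 15*W)
R(U, V) = -15*U - 2*V (R(U, V) = -(2*V + 15*U) = -15*U - 2*V)
(R(590, -68) + 189945)/(242998 + 193339) = ((-15*590 - 2*(-68)) + 189945)/(242998 + 193339) = ((-8850 + 136) + 189945)/436337 = (-8714 + 189945)*(1/436337) = 181231*(1/436337) = 181231/436337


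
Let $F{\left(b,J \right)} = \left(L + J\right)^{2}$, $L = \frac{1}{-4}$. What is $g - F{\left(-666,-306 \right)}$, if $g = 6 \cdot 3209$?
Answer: $- \frac{1192561}{16} \approx -74535.0$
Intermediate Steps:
$L = - \frac{1}{4} \approx -0.25$
$g = 19254$
$F{\left(b,J \right)} = \left(- \frac{1}{4} + J\right)^{2}$
$g - F{\left(-666,-306 \right)} = 19254 - \frac{\left(-1 + 4 \left(-306\right)\right)^{2}}{16} = 19254 - \frac{\left(-1 - 1224\right)^{2}}{16} = 19254 - \frac{\left(-1225\right)^{2}}{16} = 19254 - \frac{1}{16} \cdot 1500625 = 19254 - \frac{1500625}{16} = - \frac{1192561}{16}$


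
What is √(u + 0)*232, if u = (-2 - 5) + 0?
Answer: 232*I*√7 ≈ 613.81*I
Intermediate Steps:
u = -7 (u = -7 + 0 = -7)
√(u + 0)*232 = √(-7 + 0)*232 = √(-7)*232 = (I*√7)*232 = 232*I*√7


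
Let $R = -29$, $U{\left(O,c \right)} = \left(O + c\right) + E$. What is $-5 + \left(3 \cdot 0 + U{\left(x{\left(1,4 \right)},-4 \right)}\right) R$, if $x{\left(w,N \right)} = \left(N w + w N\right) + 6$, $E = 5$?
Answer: $-440$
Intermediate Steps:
$x{\left(w,N \right)} = 6 + 2 N w$ ($x{\left(w,N \right)} = \left(N w + N w\right) + 6 = 2 N w + 6 = 6 + 2 N w$)
$U{\left(O,c \right)} = 5 + O + c$ ($U{\left(O,c \right)} = \left(O + c\right) + 5 = 5 + O + c$)
$-5 + \left(3 \cdot 0 + U{\left(x{\left(1,4 \right)},-4 \right)}\right) R = -5 + \left(3 \cdot 0 + \left(5 + \left(6 + 2 \cdot 4 \cdot 1\right) - 4\right)\right) \left(-29\right) = -5 + \left(0 + \left(5 + \left(6 + 8\right) - 4\right)\right) \left(-29\right) = -5 + \left(0 + \left(5 + 14 - 4\right)\right) \left(-29\right) = -5 + \left(0 + 15\right) \left(-29\right) = -5 + 15 \left(-29\right) = -5 - 435 = -440$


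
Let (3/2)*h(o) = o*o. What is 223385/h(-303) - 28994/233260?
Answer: 57720388/16372605 ≈ 3.5254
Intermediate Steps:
h(o) = 2*o²/3 (h(o) = 2*(o*o)/3 = 2*o²/3)
223385/h(-303) - 28994/233260 = 223385/(((⅔)*(-303)²)) - 28994/233260 = 223385/(((⅔)*91809)) - 28994*1/233260 = 223385/61206 - 133/1070 = 57720388/16372605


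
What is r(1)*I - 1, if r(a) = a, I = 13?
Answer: 12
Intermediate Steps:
r(1)*I - 1 = 1*13 - 1 = 13 - 1 = 12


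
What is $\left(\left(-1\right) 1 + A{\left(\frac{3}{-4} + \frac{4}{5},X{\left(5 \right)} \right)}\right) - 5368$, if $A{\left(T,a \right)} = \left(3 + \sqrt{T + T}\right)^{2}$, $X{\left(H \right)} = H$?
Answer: $- \frac{53599}{10} + \frac{3 \sqrt{10}}{5} \approx -5358.0$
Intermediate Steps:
$A{\left(T,a \right)} = \left(3 + \sqrt{2} \sqrt{T}\right)^{2}$ ($A{\left(T,a \right)} = \left(3 + \sqrt{2 T}\right)^{2} = \left(3 + \sqrt{2} \sqrt{T}\right)^{2}$)
$\left(\left(-1\right) 1 + A{\left(\frac{3}{-4} + \frac{4}{5},X{\left(5 \right)} \right)}\right) - 5368 = \left(\left(-1\right) 1 + \left(3 + \sqrt{2} \sqrt{\frac{3}{-4} + \frac{4}{5}}\right)^{2}\right) - 5368 = \left(-1 + \left(3 + \sqrt{2} \sqrt{3 \left(- \frac{1}{4}\right) + 4 \cdot \frac{1}{5}}\right)^{2}\right) - 5368 = \left(-1 + \left(3 + \sqrt{2} \sqrt{- \frac{3}{4} + \frac{4}{5}}\right)^{2}\right) - 5368 = \left(-1 + \left(3 + \frac{\sqrt{2}}{2 \sqrt{5}}\right)^{2}\right) - 5368 = \left(-1 + \left(3 + \sqrt{2} \frac{\sqrt{5}}{10}\right)^{2}\right) - 5368 = \left(-1 + \left(3 + \frac{\sqrt{10}}{10}\right)^{2}\right) - 5368 = -5369 + \left(3 + \frac{\sqrt{10}}{10}\right)^{2}$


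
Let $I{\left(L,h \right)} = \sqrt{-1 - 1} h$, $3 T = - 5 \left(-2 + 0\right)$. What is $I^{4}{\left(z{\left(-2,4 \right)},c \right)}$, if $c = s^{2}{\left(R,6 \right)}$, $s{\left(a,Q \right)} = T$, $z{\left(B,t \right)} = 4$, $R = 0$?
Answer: $\frac{400000000}{6561} \approx 60966.0$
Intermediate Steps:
$T = \frac{10}{3}$ ($T = \frac{\left(-5\right) \left(-2 + 0\right)}{3} = \frac{\left(-5\right) \left(-2\right)}{3} = \frac{1}{3} \cdot 10 = \frac{10}{3} \approx 3.3333$)
$s{\left(a,Q \right)} = \frac{10}{3}$
$c = \frac{100}{9}$ ($c = \left(\frac{10}{3}\right)^{2} = \frac{100}{9} \approx 11.111$)
$I{\left(L,h \right)} = i h \sqrt{2}$ ($I{\left(L,h \right)} = \sqrt{-2} h = i \sqrt{2} h = i h \sqrt{2}$)
$I^{4}{\left(z{\left(-2,4 \right)},c \right)} = \left(i \frac{100}{9} \sqrt{2}\right)^{4} = \left(\frac{100 i \sqrt{2}}{9}\right)^{4} = \frac{400000000}{6561}$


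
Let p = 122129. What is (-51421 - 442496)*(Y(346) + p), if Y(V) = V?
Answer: -60492484575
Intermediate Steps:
(-51421 - 442496)*(Y(346) + p) = (-51421 - 442496)*(346 + 122129) = -493917*122475 = -60492484575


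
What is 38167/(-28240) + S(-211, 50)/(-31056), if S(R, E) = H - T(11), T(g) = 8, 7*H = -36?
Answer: -518412649/383696880 ≈ -1.3511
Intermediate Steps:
H = -36/7 (H = (⅐)*(-36) = -36/7 ≈ -5.1429)
S(R, E) = -92/7 (S(R, E) = -36/7 - 1*8 = -36/7 - 8 = -92/7)
38167/(-28240) + S(-211, 50)/(-31056) = 38167/(-28240) - 92/7/(-31056) = 38167*(-1/28240) - 92/7*(-1/31056) = -38167/28240 + 23/54348 = -518412649/383696880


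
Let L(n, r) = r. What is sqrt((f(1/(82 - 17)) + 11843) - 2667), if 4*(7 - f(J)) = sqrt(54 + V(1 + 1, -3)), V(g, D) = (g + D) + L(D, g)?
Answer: sqrt(36732 - sqrt(55))/2 ≈ 95.818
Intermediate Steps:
V(g, D) = D + 2*g (V(g, D) = (g + D) + g = (D + g) + g = D + 2*g)
f(J) = 7 - sqrt(55)/4 (f(J) = 7 - sqrt(54 + (-3 + 2*(1 + 1)))/4 = 7 - sqrt(54 + (-3 + 2*2))/4 = 7 - sqrt(54 + (-3 + 4))/4 = 7 - sqrt(54 + 1)/4 = 7 - sqrt(55)/4)
sqrt((f(1/(82 - 17)) + 11843) - 2667) = sqrt(((7 - sqrt(55)/4) + 11843) - 2667) = sqrt((11850 - sqrt(55)/4) - 2667) = sqrt(9183 - sqrt(55)/4)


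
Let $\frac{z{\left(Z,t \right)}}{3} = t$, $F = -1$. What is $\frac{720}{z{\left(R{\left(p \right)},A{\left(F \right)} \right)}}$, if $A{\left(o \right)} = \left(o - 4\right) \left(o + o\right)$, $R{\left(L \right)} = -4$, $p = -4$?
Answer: $24$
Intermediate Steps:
$A{\left(o \right)} = 2 o \left(-4 + o\right)$ ($A{\left(o \right)} = \left(-4 + o\right) 2 o = 2 o \left(-4 + o\right)$)
$z{\left(Z,t \right)} = 3 t$
$\frac{720}{z{\left(R{\left(p \right)},A{\left(F \right)} \right)}} = \frac{720}{3 \cdot 2 \left(-1\right) \left(-4 - 1\right)} = \frac{720}{3 \cdot 2 \left(-1\right) \left(-5\right)} = \frac{720}{3 \cdot 10} = \frac{720}{30} = 720 \cdot \frac{1}{30} = 24$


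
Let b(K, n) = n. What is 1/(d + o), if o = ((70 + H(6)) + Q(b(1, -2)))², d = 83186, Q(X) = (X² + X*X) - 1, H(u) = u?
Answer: 1/90075 ≈ 1.1102e-5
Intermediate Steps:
Q(X) = -1 + 2*X² (Q(X) = (X² + X²) - 1 = 2*X² - 1 = -1 + 2*X²)
o = 6889 (o = ((70 + 6) + (-1 + 2*(-2)²))² = (76 + (-1 + 2*4))² = (76 + (-1 + 8))² = (76 + 7)² = 83² = 6889)
1/(d + o) = 1/(83186 + 6889) = 1/90075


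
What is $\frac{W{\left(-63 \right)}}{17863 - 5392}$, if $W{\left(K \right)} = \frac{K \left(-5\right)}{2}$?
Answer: $\frac{105}{8314} \approx 0.012629$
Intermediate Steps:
$W{\left(K \right)} = - \frac{5 K}{2}$ ($W{\left(K \right)} = - 5 K \frac{1}{2} = - \frac{5 K}{2}$)
$\frac{W{\left(-63 \right)}}{17863 - 5392} = \frac{\left(- \frac{5}{2}\right) \left(-63\right)}{17863 - 5392} = \frac{315}{2 \cdot 12471} = \frac{315}{2} \cdot \frac{1}{12471} = \frac{105}{8314}$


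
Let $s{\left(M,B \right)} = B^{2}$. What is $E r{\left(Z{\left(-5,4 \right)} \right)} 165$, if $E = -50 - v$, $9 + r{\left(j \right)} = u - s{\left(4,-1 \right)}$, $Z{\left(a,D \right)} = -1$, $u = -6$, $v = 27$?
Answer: $203280$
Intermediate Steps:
$r{\left(j \right)} = -16$ ($r{\left(j \right)} = -9 - 7 = -16$)
$E = -77$ ($E = -50 - 27 = -77$)
$E r{\left(Z{\left(-5,4 \right)} \right)} 165 = \left(-77\right) \left(-16\right) 165 = 1232 \cdot 165 = 203280$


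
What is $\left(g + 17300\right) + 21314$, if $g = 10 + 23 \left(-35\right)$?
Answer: $37819$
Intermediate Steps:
$g = -795$ ($g = 10 - 805 = -795$)
$\left(g + 17300\right) + 21314 = \left(-795 + 17300\right) + 21314 = 16505 + 21314 = 37819$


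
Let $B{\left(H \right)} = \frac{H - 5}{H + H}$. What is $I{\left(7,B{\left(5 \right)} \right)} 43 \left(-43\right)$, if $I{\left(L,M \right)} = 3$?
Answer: $-5547$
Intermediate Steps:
$B{\left(H \right)} = \frac{-5 + H}{2 H}$
$I{\left(7,B{\left(5 \right)} \right)} 43 \left(-43\right) = 3 \cdot 43 \left(-43\right) = 129 \left(-43\right) = -5547$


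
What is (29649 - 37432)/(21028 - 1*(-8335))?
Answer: -7783/29363 ≈ -0.26506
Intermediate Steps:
(29649 - 37432)/(21028 - 1*(-8335)) = -7783/(21028 + 8335) = -7783/29363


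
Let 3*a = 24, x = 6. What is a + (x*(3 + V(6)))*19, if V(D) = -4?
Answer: -106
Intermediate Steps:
a = 8 (a = (1/3)*24 = 8)
a + (x*(3 + V(6)))*19 = 8 + (6*(3 - 4))*19 = 8 + (6*(-1))*19 = 8 - 6*19 = 8 - 114 = -106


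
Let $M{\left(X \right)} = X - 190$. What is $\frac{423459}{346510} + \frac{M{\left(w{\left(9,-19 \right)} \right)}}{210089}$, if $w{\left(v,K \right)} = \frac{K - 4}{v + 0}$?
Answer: $\frac{800076198829}{655181454510} \approx 1.2212$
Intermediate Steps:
$w{\left(v,K \right)} = \frac{-4 + K}{v}$
$M{\left(X \right)} = -190 + X$
$\frac{423459}{346510} + \frac{M{\left(w{\left(9,-19 \right)} \right)}}{210089} = \frac{423459}{346510} + \frac{-190 + \frac{-4 - 19}{9}}{210089} = 423459 \cdot \frac{1}{346510} + \left(-190 + \frac{1}{9} \left(-23\right)\right) \frac{1}{210089} = \frac{423459}{346510} + \left(-190 - \frac{23}{9}\right) \frac{1}{210089} = \frac{423459}{346510} - \frac{1733}{1890801} = \frac{800076198829}{655181454510}$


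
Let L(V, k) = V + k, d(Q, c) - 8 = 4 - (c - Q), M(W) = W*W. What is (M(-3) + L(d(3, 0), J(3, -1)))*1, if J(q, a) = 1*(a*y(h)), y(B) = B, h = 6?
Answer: 18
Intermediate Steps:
M(W) = W²
J(q, a) = 6*a (J(q, a) = 1*(a*6) = 1*(6*a) = 6*a)
d(Q, c) = 12 + Q - c (d(Q, c) = 8 + (4 - (c - Q)) = 8 + (4 + (Q - c)) = 8 + (4 + Q - c) = 12 + Q - c)
(M(-3) + L(d(3, 0), J(3, -1)))*1 = ((-3)² + ((12 + 3 - 1*0) + 6*(-1)))*1 = (9 + ((12 + 3 + 0) - 6))*1 = (9 + (15 - 6))*1 = (9 + 9)*1 = 18*1 = 18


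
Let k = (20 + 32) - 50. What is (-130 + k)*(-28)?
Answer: 3584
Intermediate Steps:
k = 2 (k = 52 - 50 = 2)
(-130 + k)*(-28) = (-130 + 2)*(-28) = -128*(-28) = 3584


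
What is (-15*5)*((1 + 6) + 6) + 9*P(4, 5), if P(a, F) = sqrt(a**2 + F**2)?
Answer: -975 + 9*sqrt(41) ≈ -917.37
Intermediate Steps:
P(a, F) = sqrt(F**2 + a**2)
(-15*5)*((1 + 6) + 6) + 9*P(4, 5) = (-15*5)*((1 + 6) + 6) + 9*sqrt(5**2 + 4**2) = (-3*25)*(7 + 6) + 9*sqrt(25 + 16) = -75*13 + 9*sqrt(41) = -975 + 9*sqrt(41)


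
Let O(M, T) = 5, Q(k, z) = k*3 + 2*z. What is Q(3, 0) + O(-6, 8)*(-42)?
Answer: -201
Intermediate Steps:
Q(k, z) = 2*z + 3*k (Q(k, z) = 3*k + 2*z = 2*z + 3*k)
Q(3, 0) + O(-6, 8)*(-42) = (2*0 + 3*3) + 5*(-42) = (0 + 9) - 210 = 9 - 210 = -201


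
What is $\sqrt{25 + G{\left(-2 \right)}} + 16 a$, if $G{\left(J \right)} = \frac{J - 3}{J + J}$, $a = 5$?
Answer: $80 + \frac{\sqrt{105}}{2} \approx 85.124$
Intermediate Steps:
$G{\left(J \right)} = \frac{-3 + J}{2 J}$
$\sqrt{25 + G{\left(-2 \right)}} + 16 a = \sqrt{25 + \frac{-3 - 2}{2 \left(-2\right)}} + 16 \cdot 5 = \sqrt{25 + \frac{1}{2} \left(- \frac{1}{2}\right) \left(-5\right)} + 80 = \sqrt{25 + \frac{5}{4}} + 80 = \sqrt{\frac{105}{4}} + 80 = \frac{\sqrt{105}}{2} + 80 = 80 + \frac{\sqrt{105}}{2}$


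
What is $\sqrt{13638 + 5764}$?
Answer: $\sqrt{19402} \approx 139.29$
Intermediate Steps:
$\sqrt{13638 + 5764} = \sqrt{19402}$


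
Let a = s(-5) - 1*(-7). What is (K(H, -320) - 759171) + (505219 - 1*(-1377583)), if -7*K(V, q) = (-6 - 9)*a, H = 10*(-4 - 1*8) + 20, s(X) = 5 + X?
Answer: 1123646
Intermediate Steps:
a = 7 (a = (5 - 5) - 1*(-7) = 0 + 7 = 7)
H = -100 (H = 10*(-4 - 8) + 20 = 10*(-12) + 20 = -120 + 20 = -100)
K(V, q) = 15 (K(V, q) = -(-6 - 9)*7/7 = -(-15)*7/7 = -⅐*(-105) = 15)
(K(H, -320) - 759171) + (505219 - 1*(-1377583)) = (15 - 759171) + (505219 - 1*(-1377583)) = -759156 + (505219 + 1377583) = -759156 + 1882802 = 1123646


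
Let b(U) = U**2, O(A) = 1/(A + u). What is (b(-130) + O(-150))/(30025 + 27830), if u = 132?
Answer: 43457/148770 ≈ 0.29211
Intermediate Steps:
O(A) = 1/(132 + A) (O(A) = 1/(A + 132) = 1/(132 + A))
(b(-130) + O(-150))/(30025 + 27830) = ((-130)**2 + 1/(132 - 150))/(30025 + 27830) = (16900 + 1/(-18))/57855 = (16900 - 1/18)*(1/57855) = (304199/18)*(1/57855) = 43457/148770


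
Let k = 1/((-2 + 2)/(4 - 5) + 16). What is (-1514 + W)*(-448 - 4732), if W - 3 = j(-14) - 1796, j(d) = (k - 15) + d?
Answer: 69120625/4 ≈ 1.7280e+7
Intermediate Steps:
k = 1/16 (k = 1/(0/(-1) + 16) = 1/(0*(-1) + 16) = 1/(0 + 16) = 1/16 ≈ 0.062500)
j(d) = -239/16 + d (j(d) = (1/16 - 15) + d = -239/16 + d)
W = -29151/16 (W = 3 + ((-239/16 - 14) - 1796) = 3 + (-463/16 - 1796) = 3 - 29199/16 = -29151/16 ≈ -1821.9)
(-1514 + W)*(-448 - 4732) = (-1514 - 29151/16)*(-448 - 4732) = -53375/16*(-5180) = 69120625/4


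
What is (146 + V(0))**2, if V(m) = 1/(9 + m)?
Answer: 1729225/81 ≈ 21348.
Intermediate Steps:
(146 + V(0))**2 = (146 + 1/(9 + 0))**2 = (146 + 1/9)**2 = (1315/9)**2 = 1729225/81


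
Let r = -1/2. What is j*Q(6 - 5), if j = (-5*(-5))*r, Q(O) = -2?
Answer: 25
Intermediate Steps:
r = -1/2 (r = -1*1/2 = -1/2 ≈ -0.50000)
j = -25/2 (j = -5*(-5)*(-1/2) = 25*(-1/2) = -25/2 ≈ -12.500)
j*Q(6 - 5) = -25/2*(-2) = 25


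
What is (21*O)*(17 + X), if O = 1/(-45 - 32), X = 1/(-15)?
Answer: -254/55 ≈ -4.6182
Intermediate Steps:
X = -1/15 ≈ -0.066667
O = -1/77 (O = 1/(-77) = -1/77 ≈ -0.012987)
(21*O)*(17 + X) = (21*(-1/77))*(17 - 1/15) = -3/11*254/15 = -254/55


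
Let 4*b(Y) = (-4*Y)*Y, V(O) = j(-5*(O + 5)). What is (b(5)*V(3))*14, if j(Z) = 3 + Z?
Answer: 12950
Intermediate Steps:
V(O) = -22 - 5*O (V(O) = 3 - 5*(O + 5) = 3 - 5*(5 + O) = 3 + (-25 - 5*O) = -22 - 5*O)
b(Y) = -Y² (b(Y) = ((-4*Y)*Y)/4 = (-4*Y²)/4 = -Y²)
(b(5)*V(3))*14 = ((-1*5²)*(-22 - 5*3))*14 = ((-1*25)*(-22 - 15))*14 = -25*(-37)*14 = 925*14 = 12950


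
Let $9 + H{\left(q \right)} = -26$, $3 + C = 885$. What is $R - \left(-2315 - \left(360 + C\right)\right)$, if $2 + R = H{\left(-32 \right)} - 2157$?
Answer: $1363$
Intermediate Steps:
$C = 882$ ($C = -3 + 885 = 882$)
$H{\left(q \right)} = -35$ ($H{\left(q \right)} = -9 - 26 = -35$)
$R = -2194$ ($R = -2 - 2192 = -2194$)
$R - \left(-2315 - \left(360 + C\right)\right) = -2194 - \left(-2315 - \left(360 + 882\right)\right) = -2194 - \left(-2315 - 1242\right) = -2194 - -3557 = -2194 + 3557 = 1363$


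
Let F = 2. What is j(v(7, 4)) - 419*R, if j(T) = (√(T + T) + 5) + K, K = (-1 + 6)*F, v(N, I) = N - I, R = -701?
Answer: 293734 + √6 ≈ 2.9374e+5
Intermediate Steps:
K = 10 (K = (-1 + 6)*2 = 5*2 = 10)
j(T) = 15 + √2*√T (j(T) = (√(T + T) + 5) + 10 = (√(2*T) + 5) + 10 = (√2*√T + 5) + 10 = (5 + √2*√T) + 10 = 15 + √2*√T)
j(v(7, 4)) - 419*R = (15 + √2*√(7 - 1*4)) - 419*(-701) = (15 + √2*√(7 - 4)) + 293719 = (15 + √2*√3) + 293719 = (15 + √6) + 293719 = 293734 + √6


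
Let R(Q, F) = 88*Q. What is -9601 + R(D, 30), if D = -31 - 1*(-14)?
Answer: -11097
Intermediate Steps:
D = -17 (D = -31 + 14 = -17)
-9601 + R(D, 30) = -9601 + 88*(-17) = -9601 - 1496 = -11097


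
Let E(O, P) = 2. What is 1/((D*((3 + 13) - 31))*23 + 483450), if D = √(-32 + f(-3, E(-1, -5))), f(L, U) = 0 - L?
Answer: 6446/3116364723 + 23*I*√29/15581823615 ≈ 2.0684e-6 + 7.9489e-9*I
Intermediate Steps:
f(L, U) = -L
D = I*√29 (D = √(-32 - 1*(-3)) = √(-32 + 3) = √(-29) = I*√29 ≈ 5.3852*I)
1/((D*((3 + 13) - 31))*23 + 483450) = 1/(((I*√29)*((3 + 13) - 31))*23 + 483450) = 1/(((I*√29)*(16 - 31))*23 + 483450) = 1/(((I*√29)*(-15))*23 + 483450) = 1/(-15*I*√29*23 + 483450) = 1/(-345*I*√29 + 483450) = 1/(483450 - 345*I*√29)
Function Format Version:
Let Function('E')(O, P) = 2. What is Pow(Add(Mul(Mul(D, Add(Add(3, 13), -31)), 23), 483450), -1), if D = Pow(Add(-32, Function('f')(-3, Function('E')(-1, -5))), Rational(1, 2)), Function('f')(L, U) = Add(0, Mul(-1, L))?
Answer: Add(Rational(6446, 3116364723), Mul(Rational(23, 15581823615), I, Pow(29, Rational(1, 2)))) ≈ Add(2.0684e-6, Mul(7.9489e-9, I))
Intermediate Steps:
Function('f')(L, U) = Mul(-1, L)
D = Mul(I, Pow(29, Rational(1, 2))) (D = Pow(Add(-32, Mul(-1, -3)), Rational(1, 2)) = Pow(Add(-32, 3), Rational(1, 2)) = Pow(-29, Rational(1, 2)) = Mul(I, Pow(29, Rational(1, 2))) ≈ Mul(5.3852, I))
Pow(Add(Mul(Mul(D, Add(Add(3, 13), -31)), 23), 483450), -1) = Pow(Add(Mul(Mul(Mul(I, Pow(29, Rational(1, 2))), Add(Add(3, 13), -31)), 23), 483450), -1) = Pow(Add(Mul(Mul(Mul(I, Pow(29, Rational(1, 2))), Add(16, -31)), 23), 483450), -1) = Pow(Add(Mul(Mul(Mul(I, Pow(29, Rational(1, 2))), -15), 23), 483450), -1) = Pow(Add(Mul(Mul(-15, I, Pow(29, Rational(1, 2))), 23), 483450), -1) = Pow(Add(Mul(-345, I, Pow(29, Rational(1, 2))), 483450), -1) = Pow(Add(483450, Mul(-345, I, Pow(29, Rational(1, 2)))), -1)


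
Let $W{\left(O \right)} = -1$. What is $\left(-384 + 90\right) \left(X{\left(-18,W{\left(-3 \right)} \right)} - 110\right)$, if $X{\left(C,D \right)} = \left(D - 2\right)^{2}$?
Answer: $29694$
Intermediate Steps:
$X{\left(C,D \right)} = \left(-2 + D\right)^{2}$
$\left(-384 + 90\right) \left(X{\left(-18,W{\left(-3 \right)} \right)} - 110\right) = \left(-384 + 90\right) \left(\left(-2 - 1\right)^{2} - 110\right) = - 294 \left(\left(-3\right)^{2} - 110\right) = - 294 \left(9 - 110\right) = \left(-294\right) \left(-101\right) = 29694$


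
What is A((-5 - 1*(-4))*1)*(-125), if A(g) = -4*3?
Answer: 1500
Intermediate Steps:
A(g) = -12
A((-5 - 1*(-4))*1)*(-125) = -12*(-125) = 1500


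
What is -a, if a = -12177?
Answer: 12177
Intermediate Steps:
-a = -1*(-12177) = 12177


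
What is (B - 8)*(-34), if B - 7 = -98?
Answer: 3366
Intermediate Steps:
B = -91 (B = 7 - 98 = -91)
(B - 8)*(-34) = (-91 - 8)*(-34) = -99*(-34) = 3366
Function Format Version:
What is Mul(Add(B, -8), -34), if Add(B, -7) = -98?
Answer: 3366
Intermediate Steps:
B = -91 (B = Add(7, -98) = -91)
Mul(Add(B, -8), -34) = Mul(Add(-91, -8), -34) = Mul(-99, -34) = 3366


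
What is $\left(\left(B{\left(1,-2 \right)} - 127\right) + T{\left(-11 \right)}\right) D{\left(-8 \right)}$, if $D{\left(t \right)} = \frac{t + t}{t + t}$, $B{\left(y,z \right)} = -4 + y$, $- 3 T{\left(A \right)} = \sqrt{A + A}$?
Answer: $-130 - \frac{i \sqrt{22}}{3} \approx -130.0 - 1.5635 i$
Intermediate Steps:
$T{\left(A \right)} = - \frac{\sqrt{2} \sqrt{A}}{3}$ ($T{\left(A \right)} = - \frac{\sqrt{A + A}}{3} = - \frac{\sqrt{2 A}}{3} = - \frac{\sqrt{2} \sqrt{A}}{3}$)
$D{\left(t \right)} = 1$ ($D{\left(t \right)} = \frac{2 t}{2 t} = 2 t \frac{1}{2 t} = 1$)
$\left(\left(B{\left(1,-2 \right)} - 127\right) + T{\left(-11 \right)}\right) D{\left(-8 \right)} = \left(\left(\left(-4 + 1\right) - 127\right) - \frac{\sqrt{2} \sqrt{-11}}{3}\right) 1 = \left(\left(-3 - 127\right) - \frac{\sqrt{2} i \sqrt{11}}{3}\right) 1 = \left(-130 - \frac{i \sqrt{22}}{3}\right) 1 = -130 - \frac{i \sqrt{22}}{3}$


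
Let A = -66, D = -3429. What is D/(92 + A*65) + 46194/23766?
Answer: 45902671/16628278 ≈ 2.7605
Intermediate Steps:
D/(92 + A*65) + 46194/23766 = -3429/(92 - 66*65) + 46194/23766 = -3429/(92 - 4290) + 46194*(1/23766) = -3429/(-4198) + 7699/3961 = -3429*(-1/4198) + 7699/3961 = 3429/4198 + 7699/3961 = 45902671/16628278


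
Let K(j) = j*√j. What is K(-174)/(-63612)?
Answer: 29*I*√174/10602 ≈ 0.036081*I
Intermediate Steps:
K(j) = j^(3/2)
K(-174)/(-63612) = (-174)^(3/2)/(-63612) = -174*I*√174*(-1/63612) = 29*I*√174/10602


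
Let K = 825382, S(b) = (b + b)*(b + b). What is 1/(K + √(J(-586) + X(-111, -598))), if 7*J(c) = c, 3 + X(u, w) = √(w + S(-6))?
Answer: 7/(5777674 + √7*√(-607 + 7*I*√454)) ≈ 1.2116e-6 - 1.377e-11*I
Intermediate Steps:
S(b) = 4*b² (S(b) = (2*b)*(2*b) = 4*b²)
X(u, w) = -3 + √(144 + w) (X(u, w) = -3 + √(w + 4*(-6)²) = -3 + √(w + 4*36) = -3 + √(w + 144) = -3 + √(144 + w))
J(c) = c/7
1/(K + √(J(-586) + X(-111, -598))) = 1/(825382 + √((⅐)*(-586) + (-3 + √(144 - 598)))) = 1/(825382 + √(-586/7 + (-3 + √(-454)))) = 1/(825382 + √(-586/7 + (-3 + I*√454))) = 1/(825382 + √(-607/7 + I*√454))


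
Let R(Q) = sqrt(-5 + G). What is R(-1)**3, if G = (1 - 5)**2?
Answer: 11*sqrt(11) ≈ 36.483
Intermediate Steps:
G = 16 (G = (-4)**2 = 16)
R(Q) = sqrt(11) (R(Q) = sqrt(-5 + 16) = sqrt(11))
R(-1)**3 = (sqrt(11))**3 = 11*sqrt(11)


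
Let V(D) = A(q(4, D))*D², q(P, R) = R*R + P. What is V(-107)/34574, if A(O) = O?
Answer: 131125397/34574 ≈ 3792.6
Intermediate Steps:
q(P, R) = P + R² (q(P, R) = R² + P = P + R²)
V(D) = D²*(4 + D²) (V(D) = (4 + D²)*D² = D²*(4 + D²))
V(-107)/34574 = ((-107)²*(4 + (-107)²))/34574 = (11449*(4 + 11449))*(1/34574) = (11449*11453)*(1/34574) = 131125397*(1/34574) = 131125397/34574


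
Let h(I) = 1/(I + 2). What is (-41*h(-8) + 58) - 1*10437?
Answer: -62233/6 ≈ -10372.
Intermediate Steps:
h(I) = 1/(2 + I)
(-41*h(-8) + 58) - 1*10437 = (-41/(2 - 8) + 58) - 1*10437 = (-41/(-6) + 58) - 10437 = (-41*(-⅙) + 58) - 10437 = (41/6 + 58) - 10437 = 389/6 - 10437 = -62233/6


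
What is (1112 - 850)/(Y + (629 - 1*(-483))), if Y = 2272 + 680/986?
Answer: 3799/49078 ≈ 0.077407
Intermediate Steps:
Y = 65908/29 (Y = 2272 + 680*(1/986) = 2272 + 20/29 = 65908/29 ≈ 2272.7)
(1112 - 850)/(Y + (629 - 1*(-483))) = (1112 - 850)/(65908/29 + (629 - 1*(-483))) = 262/(65908/29 + (629 + 483)) = 262/(65908/29 + 1112) = 262/(98156/29) = 262*(29/98156) = 3799/49078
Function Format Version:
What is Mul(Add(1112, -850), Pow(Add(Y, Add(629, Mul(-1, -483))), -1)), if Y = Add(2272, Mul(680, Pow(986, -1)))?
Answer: Rational(3799, 49078) ≈ 0.077407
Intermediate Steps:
Y = Rational(65908, 29) (Y = Add(2272, Mul(680, Rational(1, 986))) = Add(2272, Rational(20, 29)) = Rational(65908, 29) ≈ 2272.7)
Mul(Add(1112, -850), Pow(Add(Y, Add(629, Mul(-1, -483))), -1)) = Mul(Add(1112, -850), Pow(Add(Rational(65908, 29), Add(629, Mul(-1, -483))), -1)) = Mul(262, Pow(Add(Rational(65908, 29), Add(629, 483)), -1)) = Mul(262, Pow(Add(Rational(65908, 29), 1112), -1)) = Mul(262, Pow(Rational(98156, 29), -1)) = Mul(262, Rational(29, 98156)) = Rational(3799, 49078)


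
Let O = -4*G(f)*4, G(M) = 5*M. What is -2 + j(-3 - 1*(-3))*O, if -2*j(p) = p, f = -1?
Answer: -2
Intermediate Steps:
j(p) = -p/2
O = 80 (O = -20*(-1)*4 = -4*(-5)*4 = 20*4 = 80)
-2 + j(-3 - 1*(-3))*O = -2 - (-3 - 1*(-3))/2*80 = -2 - (-3 + 3)/2*80 = -2 - ½*0*80 = -2 + 0*80 = -2 + 0 = -2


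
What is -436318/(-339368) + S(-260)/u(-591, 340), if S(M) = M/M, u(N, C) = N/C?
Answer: 71239409/100283244 ≈ 0.71038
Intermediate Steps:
S(M) = 1
-436318/(-339368) + S(-260)/u(-591, 340) = -436318/(-339368) + 1/(-591/340) = -436318*(-1/339368) + 1/(-591*1/340) = 218159/169684 + 1/(-591/340) = 218159/169684 + 1*(-340/591) = 218159/169684 - 340/591 = 71239409/100283244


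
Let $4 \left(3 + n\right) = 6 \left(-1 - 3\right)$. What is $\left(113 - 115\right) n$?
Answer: $18$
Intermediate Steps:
$n = -9$ ($n = -3 + \frac{6 \left(-1 - 3\right)}{4} = -3 + \frac{6 \left(-4\right)}{4} = -3 + \frac{1}{4} \left(-24\right) = -3 - 6 = -9$)
$\left(113 - 115\right) n = \left(113 - 115\right) \left(-9\right) = \left(-2\right) \left(-9\right) = 18$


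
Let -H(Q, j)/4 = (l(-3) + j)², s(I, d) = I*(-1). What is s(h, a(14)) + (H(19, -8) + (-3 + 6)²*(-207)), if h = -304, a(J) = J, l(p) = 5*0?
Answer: -1815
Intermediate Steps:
l(p) = 0
s(I, d) = -I
H(Q, j) = -4*j² (H(Q, j) = -4*(0 + j)² = -4*j²)
s(h, a(14)) + (H(19, -8) + (-3 + 6)²*(-207)) = -1*(-304) + (-4*(-8)² + (-3 + 6)²*(-207)) = 304 + (-4*64 + 3²*(-207)) = 304 + (-256 + 9*(-207)) = 304 + (-256 - 1863) = 304 - 2119 = -1815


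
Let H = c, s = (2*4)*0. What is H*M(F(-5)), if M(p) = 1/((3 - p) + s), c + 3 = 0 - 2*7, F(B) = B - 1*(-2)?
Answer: -17/6 ≈ -2.8333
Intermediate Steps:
s = 0 (s = 8*0 = 0)
F(B) = 2 + B (F(B) = B + 2 = 2 + B)
c = -17 (c = -3 + (0 - 2*7) = -3 + (0 - 14) = -3 - 14 = -17)
M(p) = 1/(3 - p) (M(p) = 1/((3 - p) + 0) = 1/(3 - p))
H = -17
H*M(F(-5)) = -17/(3 - (2 - 5)) = -17/(3 - 1*(-3)) = -17/(3 + 3) = -17/6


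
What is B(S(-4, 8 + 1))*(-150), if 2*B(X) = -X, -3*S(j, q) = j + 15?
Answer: -275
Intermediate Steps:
S(j, q) = -5 - j/3 (S(j, q) = -(j + 15)/3 = -(15 + j)/3 = -5 - j/3)
B(X) = -X/2 (B(X) = (-X)/2 = -X/2)
B(S(-4, 8 + 1))*(-150) = -(-5 - ⅓*(-4))/2*(-150) = -(-5 + 4/3)/2*(-150) = -½*(-11/3)*(-150) = (11/6)*(-150) = -275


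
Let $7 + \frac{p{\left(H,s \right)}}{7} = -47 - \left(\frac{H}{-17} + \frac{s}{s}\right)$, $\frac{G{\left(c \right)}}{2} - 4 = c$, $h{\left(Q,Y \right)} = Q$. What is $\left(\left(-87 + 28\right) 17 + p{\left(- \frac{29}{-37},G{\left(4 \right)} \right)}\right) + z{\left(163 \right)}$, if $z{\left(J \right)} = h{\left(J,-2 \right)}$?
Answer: $- \frac{770322}{629} \approx -1224.7$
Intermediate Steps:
$G{\left(c \right)} = 8 + 2 c$
$z{\left(J \right)} = J$
$p{\left(H,s \right)} = -385 + \frac{7 H}{17}$ ($p{\left(H,s \right)} = -49 + 7 \left(-47 - \left(\frac{H}{-17} + \frac{s}{s}\right)\right) = -49 + 7 \left(-47 - \left(H \left(- \frac{1}{17}\right) + 1\right)\right) = -49 + 7 \left(-47 - \left(- \frac{H}{17} + 1\right)\right) = -49 + 7 \left(-47 - \left(1 - \frac{H}{17}\right)\right) = -49 + 7 \left(-47 + \left(-1 + \frac{H}{17}\right)\right) = -49 + 7 \left(-48 + \frac{H}{17}\right) = -49 + \left(-336 + \frac{7 H}{17}\right) = -385 + \frac{7 H}{17}$)
$\left(\left(-87 + 28\right) 17 + p{\left(- \frac{29}{-37},G{\left(4 \right)} \right)}\right) + z{\left(163 \right)} = \left(\left(-87 + 28\right) 17 - \left(385 - \frac{7 \left(- \frac{29}{-37}\right)}{17}\right)\right) + 163 = \left(\left(-59\right) 17 - \left(385 - \frac{7 \left(\left(-29\right) \left(- \frac{1}{37}\right)\right)}{17}\right)\right) + 163 = \left(-1003 + \left(-385 + \frac{7}{17} \cdot \frac{29}{37}\right)\right) + 163 = \left(-1003 + \left(-385 + \frac{203}{629}\right)\right) + 163 = \left(-1003 - \frac{241962}{629}\right) + 163 = - \frac{872849}{629} + 163 = - \frac{770322}{629}$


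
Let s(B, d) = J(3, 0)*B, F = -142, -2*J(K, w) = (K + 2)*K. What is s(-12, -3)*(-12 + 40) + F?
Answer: 2378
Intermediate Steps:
J(K, w) = -K*(2 + K)/2 (J(K, w) = -(K + 2)*K/2 = -(2 + K)*K/2 = -K*(2 + K)/2)
s(B, d) = -15*B/2 (s(B, d) = (-½*3*(2 + 3))*B = (-½*3*5)*B = -15*B/2)
s(-12, -3)*(-12 + 40) + F = (-15/2*(-12))*(-12 + 40) - 142 = 90*28 - 142 = 2520 - 142 = 2378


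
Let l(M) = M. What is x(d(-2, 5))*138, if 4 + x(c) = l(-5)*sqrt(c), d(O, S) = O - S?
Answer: -552 - 690*I*sqrt(7) ≈ -552.0 - 1825.6*I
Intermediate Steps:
x(c) = -4 - 5*sqrt(c)
x(d(-2, 5))*138 = (-4 - 5*sqrt(-2 - 1*5))*138 = (-4 - 5*sqrt(-2 - 5))*138 = (-4 - 5*I*sqrt(7))*138 = -552 - 690*I*sqrt(7)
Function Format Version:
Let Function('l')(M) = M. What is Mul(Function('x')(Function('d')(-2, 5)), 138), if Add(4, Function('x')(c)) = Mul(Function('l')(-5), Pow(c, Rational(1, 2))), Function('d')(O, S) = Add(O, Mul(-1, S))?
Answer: Add(-552, Mul(-690, I, Pow(7, Rational(1, 2)))) ≈ Add(-552.00, Mul(-1825.6, I))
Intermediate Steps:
Function('x')(c) = Add(-4, Mul(-5, Pow(c, Rational(1, 2))))
Mul(Function('x')(Function('d')(-2, 5)), 138) = Mul(Add(-4, Mul(-5, Pow(Add(-2, Mul(-1, 5)), Rational(1, 2)))), 138) = Mul(Add(-4, Mul(-5, Pow(Add(-2, -5), Rational(1, 2)))), 138) = Mul(Add(-4, Mul(-5, Pow(-7, Rational(1, 2)))), 138) = Mul(Add(-4, Mul(-5, Mul(I, Pow(7, Rational(1, 2))))), 138) = Mul(Add(-4, Mul(-5, I, Pow(7, Rational(1, 2)))), 138) = Add(-552, Mul(-690, I, Pow(7, Rational(1, 2))))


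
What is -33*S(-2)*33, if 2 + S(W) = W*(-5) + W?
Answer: -6534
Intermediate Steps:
S(W) = -2 - 4*W (S(W) = -2 + (W*(-5) + W) = -2 + (-5*W + W) = -2 - 4*W)
-33*S(-2)*33 = -33*(-2 - 4*(-2))*33 = -33*(-2 + 8)*33 = -33*6*33 = -198*33 = -6534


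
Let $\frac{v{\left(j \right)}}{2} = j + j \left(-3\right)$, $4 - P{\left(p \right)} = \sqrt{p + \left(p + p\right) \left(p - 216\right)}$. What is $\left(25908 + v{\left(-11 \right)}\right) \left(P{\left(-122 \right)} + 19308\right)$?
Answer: $501185024 - 389280 \sqrt{366} \approx 4.9374 \cdot 10^{8}$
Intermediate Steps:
$P{\left(p \right)} = 4 - \sqrt{p + 2 p \left(-216 + p\right)}$ ($P{\left(p \right)} = 4 - \sqrt{p + \left(p + p\right) \left(p - 216\right)} = 4 - \sqrt{p + 2 p \left(-216 + p\right)}$)
$v{\left(j \right)} = - 4 j$ ($v{\left(j \right)} = 2 \left(j + j \left(-3\right)\right) = 2 \left(j - 3 j\right) = 2 \left(- 2 j\right) = - 4 j$)
$\left(25908 + v{\left(-11 \right)}\right) \left(P{\left(-122 \right)} + 19308\right) = \left(25908 - -44\right) \left(\left(4 - \sqrt{- 122 \left(-431 + 2 \left(-122\right)\right)}\right) + 19308\right) = \left(25908 + 44\right) \left(\left(4 - \sqrt{- 122 \left(-431 - 244\right)}\right) + 19308\right) = 25952 \left(\left(4 - \sqrt{\left(-122\right) \left(-675\right)}\right) + 19308\right) = 25952 \left(\left(4 - \sqrt{82350}\right) + 19308\right) = 25952 \left(\left(4 - 15 \sqrt{366}\right) + 19308\right) = 25952 \left(19312 - 15 \sqrt{366}\right) = 501185024 - 389280 \sqrt{366}$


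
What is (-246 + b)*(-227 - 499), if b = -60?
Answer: 222156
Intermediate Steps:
(-246 + b)*(-227 - 499) = (-246 - 60)*(-227 - 499) = -306*(-726) = 222156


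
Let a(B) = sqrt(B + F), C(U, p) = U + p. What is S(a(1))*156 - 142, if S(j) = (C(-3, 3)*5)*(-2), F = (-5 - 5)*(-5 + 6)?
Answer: -142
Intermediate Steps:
F = -10 (F = -10*1 = -10)
a(B) = sqrt(-10 + B) (a(B) = sqrt(B - 10) = sqrt(-10 + B))
S(j) = 0 (S(j) = ((-3 + 3)*5)*(-2) = (0*5)*(-2) = 0*(-2) = 0)
S(a(1))*156 - 142 = 0*156 - 142 = 0 - 142 = -142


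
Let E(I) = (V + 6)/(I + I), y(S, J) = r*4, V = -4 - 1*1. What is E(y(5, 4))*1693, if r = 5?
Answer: 1693/40 ≈ 42.325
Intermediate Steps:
V = -5 (V = -4 - 1 = -5)
y(S, J) = 20 (y(S, J) = 5*4 = 20)
E(I) = 1/(2*I) (E(I) = (-5 + 6)/(I + I) = 1/(2*I))
E(y(5, 4))*1693 = ((1/2)/20)*1693 = ((1/2)*(1/20))*1693 = (1/40)*1693 = 1693/40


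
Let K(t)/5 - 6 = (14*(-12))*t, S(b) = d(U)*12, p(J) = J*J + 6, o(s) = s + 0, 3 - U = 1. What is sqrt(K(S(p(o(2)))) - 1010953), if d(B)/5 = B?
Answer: I*sqrt(1111723) ≈ 1054.4*I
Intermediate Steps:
U = 2 (U = 3 - 1*1 = 3 - 1 = 2)
d(B) = 5*B
o(s) = s
p(J) = 6 + J**2 (p(J) = J**2 + 6 = 6 + J**2)
S(b) = 120 (S(b) = (5*2)*12 = 10*12 = 120)
K(t) = 30 - 840*t (K(t) = 30 + 5*((14*(-12))*t) = 30 + 5*(-168*t) = 30 - 840*t)
sqrt(K(S(p(o(2)))) - 1010953) = sqrt((30 - 840*120) - 1010953) = sqrt((30 - 100800) - 1010953) = sqrt(-100770 - 1010953) = sqrt(-1111723) = I*sqrt(1111723)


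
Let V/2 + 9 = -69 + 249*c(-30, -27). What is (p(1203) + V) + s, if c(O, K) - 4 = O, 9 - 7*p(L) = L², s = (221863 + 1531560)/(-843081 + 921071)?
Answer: -120008720759/545930 ≈ -2.1982e+5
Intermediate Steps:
s = 1753423/77990 ≈ 22.483
p(L) = 9/7 - L²/7
c(O, K) = 4 + O
V = -13104 (V = -18 + 2*(-69 + 249*(4 - 30)) = -18 + 2*(-69 + 249*(-26)) = -18 + 2*(-69 - 6474) = -18 + 2*(-6543) = -18 - 13086 = -13104)
(p(1203) + V) + s = ((9/7 - ⅐*1203²) - 13104) + 1753423/77990 = ((9/7 - ⅐*1447209) - 13104) + 1753423/77990 = ((9/7 - 1447209/7) - 13104) + 1753423/77990 = (-1447200/7 - 13104) + 1753423/77990 = -1538928/7 + 1753423/77990 = -120008720759/545930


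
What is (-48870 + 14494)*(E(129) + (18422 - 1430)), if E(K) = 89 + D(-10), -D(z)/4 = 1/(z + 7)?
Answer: -1761666872/3 ≈ -5.8722e+8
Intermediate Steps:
D(z) = -4/(7 + z) (D(z) = -4/(z + 7) = -4/(7 + z))
E(K) = 271/3 (E(K) = 89 - 4/(7 - 10) = 89 - 4/(-3) = 89 - 4*(-⅓) = 89 + 4/3 = 271/3)
(-48870 + 14494)*(E(129) + (18422 - 1430)) = (-48870 + 14494)*(271/3 + (18422 - 1430)) = -34376*(271/3 + 16992) = -34376*51247/3 = -1761666872/3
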